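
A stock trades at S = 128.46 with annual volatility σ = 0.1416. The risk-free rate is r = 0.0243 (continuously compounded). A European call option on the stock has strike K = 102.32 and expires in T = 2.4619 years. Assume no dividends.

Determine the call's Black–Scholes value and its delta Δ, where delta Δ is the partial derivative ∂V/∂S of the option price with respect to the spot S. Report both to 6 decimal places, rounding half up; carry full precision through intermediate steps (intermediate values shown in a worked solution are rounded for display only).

price = 33.218547
Δ = 0.919895

σ√T = 0.1416·√2.4619 = 0.222177
d₁ = (ln(S/K) + (r+σ²/2)T) / (σ√T) = (ln(128.46/102.32) + (0.0243+0.1416²/2)·2.4619) / 0.222177 = (0.227512 + 0.084505) / 0.222177 = 1.404368
d₂ = d₁ − σ√T = 1.404368 − 0.222177 = 1.182191
e^{−rT} = e^{−0.0243·2.4619} = 0.941930
N(d₁) = 0.919895,  N(d₂) = 0.881435
Call price V = S·N(d₁) − K·e^{−rT}·N(d₂) = 118.169758 − 84.951211 = 33.218547
Δ = N(d₁) = 0.919895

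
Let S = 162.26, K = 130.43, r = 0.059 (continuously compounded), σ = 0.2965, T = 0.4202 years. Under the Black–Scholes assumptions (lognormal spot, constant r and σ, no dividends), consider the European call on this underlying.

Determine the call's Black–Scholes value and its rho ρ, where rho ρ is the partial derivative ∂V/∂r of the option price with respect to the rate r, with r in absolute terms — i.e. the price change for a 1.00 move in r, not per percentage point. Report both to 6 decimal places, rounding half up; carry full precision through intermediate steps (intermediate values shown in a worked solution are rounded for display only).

price = 36.373048
ρ = 46.984807

σ√T = 0.2965·√0.4202 = 0.192200
d₁ = (ln(S/K) + (r+σ²/2)T) / (σ√T) = (ln(162.26/130.43) + (0.059+0.2965²/2)·0.4202) / 0.192200 = (0.218363 + 0.043262) / 0.192200 = 1.361217
d₂ = d₁ − σ√T = 1.361217 − 0.192200 = 1.169017
e^{−rT} = e^{−0.059·0.4202} = 0.975513
N(d₁) = 0.913277,  N(d₂) = 0.878802
Call price V = S·N(d₁) − K·e^{−rT}·N(d₂) = 148.188391 − 111.815344 = 36.373048
ρ = K·T·e^{−rT}·N(d₂) = 46.984807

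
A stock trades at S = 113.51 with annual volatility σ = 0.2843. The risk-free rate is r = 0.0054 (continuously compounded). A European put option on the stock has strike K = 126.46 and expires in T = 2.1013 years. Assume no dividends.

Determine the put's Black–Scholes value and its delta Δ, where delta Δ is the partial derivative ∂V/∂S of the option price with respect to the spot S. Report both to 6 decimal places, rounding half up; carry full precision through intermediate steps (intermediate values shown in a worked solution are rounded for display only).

price = 25.758684
Δ = -0.511390

σ√T = 0.2843·√2.1013 = 0.412117
d₁ = (ln(S/K) + (r+σ²/2)T) / (σ√T) = (ln(113.51/126.46) + (0.0054+0.2843²/2)·2.1013) / 0.412117 = (-0.108035 + 0.096267) / 0.412117 = -0.028554
d₂ = d₁ − σ√T = -0.028554 − 0.412117 = -0.440672
e^{−rT} = e^{−0.0054·2.1013} = 0.988717
N(−d₁) = 0.511390,  N(−d₂) = 0.670275
Put price V = K·e^{−rT}·N(−d₂) − S·N(−d₁) = 83.806562 − 58.047878 = 25.758684
Δ = −N(−d₁) = -0.511390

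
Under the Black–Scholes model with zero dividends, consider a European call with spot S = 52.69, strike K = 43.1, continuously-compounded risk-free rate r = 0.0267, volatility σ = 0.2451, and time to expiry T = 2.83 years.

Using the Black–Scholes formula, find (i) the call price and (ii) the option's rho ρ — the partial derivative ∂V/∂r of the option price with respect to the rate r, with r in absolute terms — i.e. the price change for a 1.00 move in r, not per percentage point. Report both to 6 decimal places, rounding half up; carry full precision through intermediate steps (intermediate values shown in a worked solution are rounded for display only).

price = 15.534225
ρ = 76.769592

σ√T = 0.2451·√2.83 = 0.412322
d₁ = (ln(S/K) + (r+σ²/2)T) / (σ√T) = (ln(52.69/43.1) + (0.0267+0.2451²/2)·2.83) / 0.412322 = (0.200903 + 0.160566) / 0.412322 = 0.876665
d₂ = d₁ − σ√T = 0.876665 − 0.412322 = 0.464343
e^{−rT} = e^{−0.0267·2.83} = 0.927223
N(d₁) = 0.809666,  N(d₂) = 0.678799
Call price V = S·N(d₁) − K·e^{−rT}·N(d₂) = 42.661290 − 27.127064 = 15.534225
ρ = K·T·e^{−rT}·N(d₂) = 76.769592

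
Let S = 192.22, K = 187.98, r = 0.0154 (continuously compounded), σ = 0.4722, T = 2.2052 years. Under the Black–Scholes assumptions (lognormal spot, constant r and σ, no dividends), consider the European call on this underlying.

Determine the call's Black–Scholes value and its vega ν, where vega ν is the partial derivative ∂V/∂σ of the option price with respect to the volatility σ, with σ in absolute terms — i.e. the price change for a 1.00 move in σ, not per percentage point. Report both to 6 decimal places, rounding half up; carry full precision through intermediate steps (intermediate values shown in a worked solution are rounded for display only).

price = 56.665781
ν = 103.782455

σ√T = 0.4722·√2.2052 = 0.701213
d₁ = (ln(S/K) + (r+σ²/2)T) / (σ√T) = (ln(192.22/187.98) + (0.0154+0.4722²/2)·2.2052) / 0.701213 = (0.022305 + 0.279810) / 0.701213 = 0.430846
d₂ = d₁ − σ√T = 0.430846 − 0.701213 = -0.270367
e^{−rT} = e^{−0.0154·2.2052} = 0.966610
N(d₁) = 0.666710,  N(d₂) = 0.393439
Call price V = S·N(d₁) − K·e^{−rT}·N(d₂) = 128.154971 − 71.489190 = 56.665781
φ(d₁) = (1/√(2π))·e^{−d₁²/2} = 0.363581
ν = S·φ(d₁)·√T = 103.782455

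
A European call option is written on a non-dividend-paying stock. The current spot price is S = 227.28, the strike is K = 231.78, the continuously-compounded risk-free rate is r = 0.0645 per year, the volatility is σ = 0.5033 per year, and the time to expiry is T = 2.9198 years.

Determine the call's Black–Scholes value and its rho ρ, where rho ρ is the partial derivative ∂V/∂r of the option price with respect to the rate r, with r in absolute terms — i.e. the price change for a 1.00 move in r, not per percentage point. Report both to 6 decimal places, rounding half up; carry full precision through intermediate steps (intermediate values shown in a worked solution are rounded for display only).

price = 88.666202
ρ = 228.472422

σ√T = 0.5033·√2.9198 = 0.860010
d₁ = (ln(S/K) + (r+σ²/2)T) / (σ√T) = (ln(227.28/231.78) + (0.0645+0.5033²/2)·2.9198) / 0.860010 = (-0.019606 + 0.558136) / 0.860010 = 0.626190
d₂ = d₁ − σ√T = 0.626190 − 0.860010 = -0.233820
e^{−rT} = e^{−0.0645·2.9198} = 0.828344
N(d₁) = 0.734405,  N(d₂) = 0.407562
Call price V = S·N(d₁) − K·e^{−rT}·N(d₂) = 166.915542 − 78.249340 = 88.666202
ρ = K·T·e^{−rT}·N(d₂) = 228.472422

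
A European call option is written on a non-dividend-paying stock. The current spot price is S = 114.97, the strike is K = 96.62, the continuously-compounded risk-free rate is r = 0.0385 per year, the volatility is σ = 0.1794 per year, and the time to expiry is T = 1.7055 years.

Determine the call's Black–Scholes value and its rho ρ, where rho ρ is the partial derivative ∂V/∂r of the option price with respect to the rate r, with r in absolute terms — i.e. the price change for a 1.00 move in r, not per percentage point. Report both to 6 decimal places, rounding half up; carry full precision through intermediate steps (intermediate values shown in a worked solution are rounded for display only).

σ√T = 0.1794·√1.7055 = 0.234287
d₁ = (ln(S/K) + (r+σ²/2)T) / (σ√T) = (ln(114.97/96.62) + (0.0385+0.1794²/2)·1.7055) / 0.234287 = (0.173885 + 0.093107) / 0.234287 = 1.139595
d₂ = d₁ − σ√T = 1.139595 − 0.234287 = 0.905308
e^{−rT} = e^{−0.0385·1.7055} = 0.936448
N(d₁) = 0.872773,  N(d₂) = 0.817349
Call price V = S·N(d₁) − K·e^{−rT}·N(d₂) = 100.342657 − 73.953376 = 26.389282
ρ = K·T·e^{−rT}·N(d₂) = 126.127482

price = 26.389282
ρ = 126.127482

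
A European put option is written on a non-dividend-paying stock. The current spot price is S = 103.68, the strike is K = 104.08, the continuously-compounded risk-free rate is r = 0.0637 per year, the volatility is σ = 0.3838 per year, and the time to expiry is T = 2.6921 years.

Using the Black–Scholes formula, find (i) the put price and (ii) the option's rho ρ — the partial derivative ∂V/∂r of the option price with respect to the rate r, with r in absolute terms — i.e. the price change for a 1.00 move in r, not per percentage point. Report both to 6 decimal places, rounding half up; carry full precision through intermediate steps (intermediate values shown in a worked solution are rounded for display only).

price = 16.448021
ρ = -122.599194

σ√T = 0.3838·√2.6921 = 0.629724
d₁ = (ln(S/K) + (r+σ²/2)T) / (σ√T) = (ln(103.68/104.08) + (0.0637+0.3838²/2)·2.6921) / 0.629724 = (-0.003851 + 0.369763) / 0.629724 = 0.581068
d₂ = d₁ − σ√T = 0.581068 − 0.629724 = -0.048657
e^{−rT} = e^{−0.0637·2.6921} = 0.842411
N(−d₁) = 0.280597,  N(−d₂) = 0.519404
Put price V = K·e^{−rT}·N(−d₂) − S·N(−d₁) = 45.540357 − 29.092336 = 16.448021
ρ = −K·T·e^{−rT}·N(−d₂) = -122.599194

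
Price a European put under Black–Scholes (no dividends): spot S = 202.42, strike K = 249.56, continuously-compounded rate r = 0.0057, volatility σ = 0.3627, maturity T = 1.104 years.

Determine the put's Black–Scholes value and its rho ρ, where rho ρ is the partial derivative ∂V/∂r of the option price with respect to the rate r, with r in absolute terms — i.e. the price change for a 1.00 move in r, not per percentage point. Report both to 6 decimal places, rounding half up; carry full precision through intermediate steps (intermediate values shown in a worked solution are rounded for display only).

price = 61.463880
ρ = -209.522533

σ√T = 0.3627·√1.104 = 0.381094
d₁ = (ln(S/K) + (r+σ²/2)T) / (σ√T) = (ln(202.42/249.56) + (0.0057+0.3627²/2)·1.104) / 0.381094 = (-0.209355 + 0.078909) / 0.381094 = -0.342292
d₂ = d₁ − σ√T = -0.342292 − 0.381094 = -0.723386
e^{−rT} = e^{−0.0057·1.104} = 0.993727
N(−d₁) = 0.633935,  N(−d₂) = 0.765279
Put price V = K·e^{−rT}·N(−d₂) − S·N(−d₁) = 189.784903 − 128.321023 = 61.463880
ρ = −K·T·e^{−rT}·N(−d₂) = -209.522533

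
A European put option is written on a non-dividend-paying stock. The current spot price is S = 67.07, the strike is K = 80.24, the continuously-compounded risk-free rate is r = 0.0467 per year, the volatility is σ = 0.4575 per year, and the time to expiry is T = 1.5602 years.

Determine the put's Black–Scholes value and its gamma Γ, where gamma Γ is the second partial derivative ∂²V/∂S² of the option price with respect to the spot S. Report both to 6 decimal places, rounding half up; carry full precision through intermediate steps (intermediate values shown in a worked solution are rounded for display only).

price = 19.965377
Γ = 0.010357

σ√T = 0.4575·√1.5602 = 0.571454
d₁ = (ln(S/K) + (r+σ²/2)T) / (σ√T) = (ln(67.07/80.24) + (0.0467+0.4575²/2)·1.5602) / 0.571454 = (-0.179285 + 0.236141) / 0.571454 = 0.099493
d₂ = d₁ − σ√T = 0.099493 − 0.571454 = -0.471961
e^{−rT} = e^{−0.0467·1.5602} = 0.929730
N(−d₁) = 0.460373,  N(−d₂) = 0.681523
Put price V = K·e^{−rT}·N(−d₂) − S·N(−d₁) = 50.842614 − 30.877237 = 19.965377
φ(d₁) = (1/√(2π))·e^{−d₁²/2} = 0.396973
Γ = φ(d₁) / (S·σ·√T) = 0.010357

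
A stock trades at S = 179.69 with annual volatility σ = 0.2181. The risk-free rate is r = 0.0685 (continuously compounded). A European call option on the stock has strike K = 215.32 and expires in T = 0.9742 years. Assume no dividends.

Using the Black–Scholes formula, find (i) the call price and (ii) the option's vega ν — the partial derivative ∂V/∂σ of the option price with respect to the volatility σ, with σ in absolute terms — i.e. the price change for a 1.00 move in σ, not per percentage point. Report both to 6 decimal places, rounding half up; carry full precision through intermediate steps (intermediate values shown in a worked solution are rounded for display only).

σ√T = 0.2181·√0.9742 = 0.215268
d₁ = (ln(S/K) + (r+σ²/2)T) / (σ√T) = (ln(179.69/215.32) + (0.0685+0.2181²/2)·0.9742) / 0.215268 = (-0.180892 + 0.089903) / 0.215268 = -0.422679
d₂ = d₁ − σ√T = -0.422679 − 0.215268 = -0.637947
e^{−rT} = e^{−0.0685·0.9742} = 0.935445
N(d₁) = 0.336265,  N(d₂) = 0.261754
Call price V = S·N(d₁) − K·e^{−rT}·N(d₂) = 60.423426 − 52.722532 = 7.700894
φ(d₁) = (1/√(2π))·e^{−d₁²/2} = 0.364851
ν = S·φ(d₁)·√T = 64.708761

price = 7.700894
ν = 64.708761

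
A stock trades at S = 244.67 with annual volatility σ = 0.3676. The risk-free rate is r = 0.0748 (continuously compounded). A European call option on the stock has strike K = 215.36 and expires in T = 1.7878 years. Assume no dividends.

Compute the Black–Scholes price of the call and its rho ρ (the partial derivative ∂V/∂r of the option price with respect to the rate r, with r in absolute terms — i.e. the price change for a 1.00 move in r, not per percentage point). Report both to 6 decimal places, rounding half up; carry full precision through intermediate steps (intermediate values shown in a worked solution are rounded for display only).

σ√T = 0.3676·√1.7878 = 0.491513
d₁ = (ln(S/K) + (r+σ²/2)T) / (σ√T) = (ln(244.67/215.36) + (0.0748+0.3676²/2)·1.7878) / 0.491513 = (0.127599 + 0.254520) / 0.491513 = 0.777435
d₂ = d₁ − σ√T = 0.777435 − 0.491513 = 0.285922
e^{−rT} = e^{−0.0748·1.7878} = 0.874828
N(d₁) = 0.781549,  N(d₂) = 0.612531
Call price V = S·N(d₁) − K·e^{−rT}·N(d₂) = 191.221555 − 115.402713 = 75.818842
ρ = K·T·e^{−rT}·N(d₂) = 206.316970

price = 75.818842
ρ = 206.316970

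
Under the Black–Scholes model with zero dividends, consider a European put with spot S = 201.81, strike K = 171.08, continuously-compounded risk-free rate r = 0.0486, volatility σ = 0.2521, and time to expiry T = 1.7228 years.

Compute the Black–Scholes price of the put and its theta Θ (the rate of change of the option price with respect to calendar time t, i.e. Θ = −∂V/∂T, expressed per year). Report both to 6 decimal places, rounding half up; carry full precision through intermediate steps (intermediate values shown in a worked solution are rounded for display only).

price = 7.642978
Θ = -2.943686

σ√T = 0.2521·√1.7228 = 0.330895
d₁ = (ln(S/K) + (r+σ²/2)T) / (σ√T) = (ln(201.81/171.08) + (0.0486+0.2521²/2)·1.7228) / 0.330895 = (0.165195 + 0.138474) / 0.330895 = 0.917721
d₂ = d₁ − σ√T = 0.917721 − 0.330895 = 0.586826
e^{−rT} = e^{−0.0486·1.7228} = 0.919681
N(−d₁) = 0.179383,  N(−d₂) = 0.278660
Put price V = K·e^{−rT}·N(−d₂) − S·N(−d₁) = 43.844174 − 36.201196 = 7.642978
φ(d₁) = (1/√(2π))·e^{−d₁²/2} = 0.261834
Θ = −S·φ(d₁)·σ/(2√T) + r·K·e^{−rT}·N(−d₂) = −5.074513 + 2.130827 = -2.943686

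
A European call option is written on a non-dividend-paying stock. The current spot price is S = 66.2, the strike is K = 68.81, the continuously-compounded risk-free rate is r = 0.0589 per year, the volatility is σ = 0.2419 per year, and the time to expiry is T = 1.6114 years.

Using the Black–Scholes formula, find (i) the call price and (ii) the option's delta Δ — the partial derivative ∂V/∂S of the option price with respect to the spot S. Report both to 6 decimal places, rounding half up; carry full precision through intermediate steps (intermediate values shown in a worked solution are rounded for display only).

σ√T = 0.2419·√1.6114 = 0.307070
d₁ = (ln(S/K) + (r+σ²/2)T) / (σ√T) = (ln(66.2/68.81) + (0.0589+0.2419²/2)·1.6114) / 0.307070 = (-0.038669 + 0.142057) / 0.307070 = 0.336695
d₂ = d₁ − σ√T = 0.336695 − 0.307070 = 0.029625
e^{−rT} = e^{−0.0589·1.6114} = 0.909453
N(d₁) = 0.631826,  N(d₂) = 0.511817
Call price V = S·N(d₁) − K·e^{−rT}·N(d₂) = 41.826911 − 32.029233 = 9.797679
Δ = N(d₁) = 0.631826

price = 9.797679
Δ = 0.631826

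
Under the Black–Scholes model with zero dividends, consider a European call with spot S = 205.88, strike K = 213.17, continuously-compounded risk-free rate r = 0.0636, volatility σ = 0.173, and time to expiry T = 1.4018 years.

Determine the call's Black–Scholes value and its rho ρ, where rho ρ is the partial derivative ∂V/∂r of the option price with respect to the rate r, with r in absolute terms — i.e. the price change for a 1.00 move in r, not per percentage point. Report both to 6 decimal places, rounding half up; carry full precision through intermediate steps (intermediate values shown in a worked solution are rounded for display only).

price = 22.366222
ρ = 154.359310

σ√T = 0.173·√1.4018 = 0.204828
d₁ = (ln(S/K) + (r+σ²/2)T) / (σ√T) = (ln(205.88/213.17) + (0.0636+0.173²/2)·1.4018) / 0.204828 = (-0.034796 + 0.110132) / 0.204828 = 0.367798
d₂ = d₁ − σ√T = 0.367798 − 0.204828 = 0.162970
e^{−rT} = e^{−0.0636·1.4018} = 0.914704
N(d₁) = 0.643488,  N(d₂) = 0.564729
Call price V = S·N(d₁) − K·e^{−rT}·N(d₂) = 132.481296 − 110.115074 = 22.366222
ρ = K·T·e^{−rT}·N(d₂) = 154.359310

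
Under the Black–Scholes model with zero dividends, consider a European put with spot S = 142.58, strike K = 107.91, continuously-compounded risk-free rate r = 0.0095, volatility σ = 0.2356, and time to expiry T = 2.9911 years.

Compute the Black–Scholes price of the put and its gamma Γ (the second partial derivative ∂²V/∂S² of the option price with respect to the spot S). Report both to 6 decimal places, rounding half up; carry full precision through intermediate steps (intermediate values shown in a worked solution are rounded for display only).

σ√T = 0.2356·√2.9911 = 0.407465
d₁ = (ln(S/K) + (r+σ²/2)T) / (σ√T) = (ln(142.58/107.91) + (0.0095+0.2356²/2)·2.9911) / 0.407465 = (0.278606 + 0.111429) / 0.407465 = 0.957223
d₂ = d₁ − σ√T = 0.957223 − 0.407465 = 0.549757
e^{−rT} = e^{−0.0095·2.9911} = 0.971984
N(−d₁) = 0.169227,  N(−d₂) = 0.291243
Put price V = K·e^{−rT}·N(−d₂) − S·N(−d₁) = 30.547549 − 24.128444 = 6.419105
φ(d₁) = (1/√(2π))·e^{−d₁²/2} = 0.252315
Γ = φ(d₁) / (S·σ·√T) = 0.004343

price = 6.419105
Γ = 0.004343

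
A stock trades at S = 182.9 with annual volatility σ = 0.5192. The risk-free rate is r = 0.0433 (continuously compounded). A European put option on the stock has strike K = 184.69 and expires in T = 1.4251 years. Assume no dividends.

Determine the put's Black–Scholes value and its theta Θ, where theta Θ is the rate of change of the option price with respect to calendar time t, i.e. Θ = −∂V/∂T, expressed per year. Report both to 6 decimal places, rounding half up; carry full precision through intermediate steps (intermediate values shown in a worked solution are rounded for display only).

σ√T = 0.5192·√1.4251 = 0.619808
d₁ = (ln(S/K) + (r+σ²/2)T) / (σ√T) = (ln(182.9/184.69) + (0.0433+0.5192²/2)·1.4251) / 0.619808 = (-0.009739 + 0.253788) / 0.619808 = 0.393749
d₂ = d₁ − σ√T = 0.393749 − 0.619808 = -0.226059
e^{−rT} = e^{−0.0433·1.4251} = 0.940158
N(−d₁) = 0.346883,  N(−d₂) = 0.589422
Put price V = K·e^{−rT}·N(−d₂) − S·N(−d₁) = 102.346048 − 63.444945 = 38.901104
φ(d₁) = (1/√(2π))·e^{−d₁²/2} = 0.369185
Θ = −S·φ(d₁)·σ/(2√T) + r·K·e^{−rT}·N(−d₂) = −14.683841 + 4.431584 = -10.252257

price = 38.901104
Θ = -10.252257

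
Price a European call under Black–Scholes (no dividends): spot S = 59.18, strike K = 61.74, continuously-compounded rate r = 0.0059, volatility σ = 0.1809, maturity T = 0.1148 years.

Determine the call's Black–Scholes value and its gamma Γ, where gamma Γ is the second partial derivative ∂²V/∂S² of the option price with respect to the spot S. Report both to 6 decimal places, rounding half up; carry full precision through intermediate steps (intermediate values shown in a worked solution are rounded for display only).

σ√T = 0.1809·√0.1148 = 0.061293
d₁ = (ln(S/K) + (r+σ²/2)T) / (σ√T) = (ln(59.18/61.74) + (0.0059+0.1809²/2)·0.1148) / 0.061293 = (-0.042348 + 0.002556) / 0.061293 = -0.649222
d₂ = d₁ − σ√T = -0.649222 − 0.061293 = -0.710515
e^{−rT} = e^{−0.0059·0.1148} = 0.999323
N(d₁) = 0.258097,  N(d₂) = 0.238692
Call price V = S·N(d₁) − K·e^{−rT}·N(d₂) = 15.274204 − 14.726892 = 0.547312
φ(d₁) = (1/√(2π))·e^{−d₁²/2} = 0.323136
Γ = φ(d₁) / (S·σ·√T) = 0.089084

price = 0.547312
Γ = 0.089084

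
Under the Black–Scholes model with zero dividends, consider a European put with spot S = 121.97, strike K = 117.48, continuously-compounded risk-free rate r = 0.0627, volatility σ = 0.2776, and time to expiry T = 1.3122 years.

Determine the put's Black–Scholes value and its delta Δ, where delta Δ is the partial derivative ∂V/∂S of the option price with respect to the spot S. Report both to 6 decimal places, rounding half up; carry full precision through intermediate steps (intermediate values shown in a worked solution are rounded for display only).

σ√T = 0.2776·√1.3122 = 0.317994
d₁ = (ln(S/K) + (r+σ²/2)T) / (σ√T) = (ln(121.97/117.48) + (0.0627+0.2776²/2)·1.3122) / 0.317994 = (0.037507 + 0.132835) / 0.317994 = 0.535677
d₂ = d₁ − σ√T = 0.535677 − 0.317994 = 0.217682
e^{−rT} = e^{−0.0627·1.3122} = 0.921019
N(−d₁) = 0.296091,  N(−d₂) = 0.413838
Put price V = K·e^{−rT}·N(−d₂) − S·N(−d₁) = 44.777839 − 36.114223 = 8.663616
Δ = −N(−d₁) = -0.296091

price = 8.663616
Δ = -0.296091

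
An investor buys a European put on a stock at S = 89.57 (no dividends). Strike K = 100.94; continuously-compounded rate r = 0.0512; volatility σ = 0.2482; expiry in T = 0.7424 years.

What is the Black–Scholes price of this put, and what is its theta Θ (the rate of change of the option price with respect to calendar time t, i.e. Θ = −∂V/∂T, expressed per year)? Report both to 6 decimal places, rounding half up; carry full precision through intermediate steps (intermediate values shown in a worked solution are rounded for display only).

σ√T = 0.2482·√0.7424 = 0.213856
d₁ = (ln(S/K) + (r+σ²/2)T) / (σ√T) = (ln(89.57/100.94) + (0.0512+0.2482²/2)·0.7424) / 0.213856 = (-0.119506 + 0.060878) / 0.213856 = -0.274147
d₂ = d₁ − σ√T = -0.274147 − 0.213856 = -0.488002
e^{−rT} = e^{−0.0512·0.7424} = 0.962702
N(−d₁) = 0.608014,  N(−d₂) = 0.687226
Put price V = K·e^{−rT}·N(−d₂) − S·N(−d₁) = 66.781309 − 54.459821 = 12.321488
φ(d₁) = (1/√(2π))·e^{−d₁²/2} = 0.384229
Θ = −S·φ(d₁)·σ/(2√T) + r·K·e^{−rT}·N(−d₂) = −4.956846 + 3.419203 = -1.537643

price = 12.321488
Θ = -1.537643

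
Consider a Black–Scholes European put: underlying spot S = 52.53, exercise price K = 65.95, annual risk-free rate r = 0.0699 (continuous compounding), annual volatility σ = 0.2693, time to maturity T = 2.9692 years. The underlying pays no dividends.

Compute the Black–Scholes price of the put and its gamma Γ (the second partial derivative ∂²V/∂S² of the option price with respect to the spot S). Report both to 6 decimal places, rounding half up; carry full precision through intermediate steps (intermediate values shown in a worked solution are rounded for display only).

σ√T = 0.2693·√2.9692 = 0.464041
d₁ = (ln(S/K) + (r+σ²/2)T) / (σ√T) = (ln(52.53/65.95) + (0.0699+0.2693²/2)·2.9692) / 0.464041 = (-0.227512 + 0.315214) / 0.464041 = 0.188995
d₂ = d₁ − σ√T = 0.188995 − 0.464041 = -0.275045
e^{−rT} = e^{−0.0699·2.9692} = 0.812575
N(−d₁) = 0.425048,  N(−d₂) = 0.608359
Put price V = K·e^{−rT}·N(−d₂) − S·N(−d₁) = 32.601562 − 22.327784 = 10.273778
φ(d₁) = (1/√(2π))·e^{−d₁²/2} = 0.391881
Γ = φ(d₁) / (S·σ·√T) = 0.016076

price = 10.273778
Γ = 0.016076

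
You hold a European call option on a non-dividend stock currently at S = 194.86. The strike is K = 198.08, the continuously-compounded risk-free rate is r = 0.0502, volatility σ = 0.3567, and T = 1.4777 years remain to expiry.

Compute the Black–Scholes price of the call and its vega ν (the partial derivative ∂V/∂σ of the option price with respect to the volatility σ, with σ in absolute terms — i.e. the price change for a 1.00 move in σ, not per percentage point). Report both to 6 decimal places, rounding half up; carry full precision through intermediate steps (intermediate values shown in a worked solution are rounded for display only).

σ√T = 0.3567·√1.4777 = 0.433607
d₁ = (ln(S/K) + (r+σ²/2)T) / (σ√T) = (ln(194.86/198.08) + (0.0502+0.3567²/2)·1.4777) / 0.433607 = (-0.016390 + 0.168188) / 0.433607 = 0.350083
d₂ = d₁ − σ√T = 0.350083 − 0.433607 = -0.083524
e^{−rT} = e^{−0.0502·1.4777} = 0.928504
N(d₁) = 0.636862,  N(d₂) = 0.466717
Call price V = S·N(d₁) − K·e^{−rT}·N(d₂) = 124.098885 − 85.837776 = 38.261109
φ(d₁) = (1/√(2π))·e^{−d₁²/2} = 0.375229
ν = S·φ(d₁)·√T = 88.881782

price = 38.261109
ν = 88.881782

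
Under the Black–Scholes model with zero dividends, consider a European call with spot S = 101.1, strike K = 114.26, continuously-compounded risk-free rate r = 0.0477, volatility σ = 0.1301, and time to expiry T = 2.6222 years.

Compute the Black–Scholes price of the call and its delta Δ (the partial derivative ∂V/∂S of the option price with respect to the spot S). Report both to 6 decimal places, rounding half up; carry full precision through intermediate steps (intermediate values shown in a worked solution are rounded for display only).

price = 8.607570
Δ = 0.547050

σ√T = 0.1301·√2.6222 = 0.210674
d₁ = (ln(S/K) + (r+σ²/2)T) / (σ√T) = (ln(101.1/114.26) + (0.0477+0.1301²/2)·2.6222) / 0.210674 = (-0.122366 + 0.147271) / 0.210674 = 0.118212
d₂ = d₁ − σ√T = 0.118212 − 0.210674 = -0.092461
e^{−rT} = e^{−0.0477·2.6222} = 0.882427
N(d₁) = 0.547050,  N(d₂) = 0.463166
Call price V = S·N(d₁) − K·e^{−rT}·N(d₂) = 55.306781 − 46.699211 = 8.607570
Δ = N(d₁) = 0.547050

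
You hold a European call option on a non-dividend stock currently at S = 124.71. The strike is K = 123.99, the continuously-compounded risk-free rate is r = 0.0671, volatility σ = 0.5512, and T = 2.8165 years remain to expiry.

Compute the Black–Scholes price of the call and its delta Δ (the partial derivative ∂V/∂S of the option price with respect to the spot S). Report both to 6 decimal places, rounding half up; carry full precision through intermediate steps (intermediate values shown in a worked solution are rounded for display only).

σ√T = 0.5512·√2.8165 = 0.925048
d₁ = (ln(S/K) + (r+σ²/2)T) / (σ√T) = (ln(124.71/123.99) + (0.0671+0.5512²/2)·2.8165) / 0.925048 = (0.005790 + 0.616844) / 0.925048 = 0.673083
d₂ = d₁ − σ√T = 0.673083 − 0.925048 = -0.251965
e^{−rT} = e^{−0.0671·2.8165} = 0.827797
N(d₁) = 0.749553,  N(d₂) = 0.400534
Call price V = S·N(d₁) − K·e^{−rT}·N(d₂) = 93.476724 − 41.110257 = 52.366467
Δ = N(d₁) = 0.749553

price = 52.366467
Δ = 0.749553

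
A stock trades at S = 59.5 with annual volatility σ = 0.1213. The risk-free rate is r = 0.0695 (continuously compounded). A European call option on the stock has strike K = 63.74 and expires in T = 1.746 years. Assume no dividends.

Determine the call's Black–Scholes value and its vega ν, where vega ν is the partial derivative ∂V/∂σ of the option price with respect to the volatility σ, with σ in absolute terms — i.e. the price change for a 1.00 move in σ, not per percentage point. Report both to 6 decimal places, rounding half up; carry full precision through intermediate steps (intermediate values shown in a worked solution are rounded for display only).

σ√T = 0.1213·√1.746 = 0.160281
d₁ = (ln(S/K) + (r+σ²/2)T) / (σ√T) = (ln(59.5/63.74) + (0.0695+0.1213²/2)·1.746) / 0.160281 = (-0.068836 + 0.134192) / 0.160281 = 0.407758
d₂ = d₁ − σ√T = 0.407758 − 0.160281 = 0.247477
e^{−rT} = e^{−0.0695·1.746} = 0.885727
N(d₁) = 0.658274,  N(d₂) = 0.597730
Call price V = S·N(d₁) − K·e^{−rT}·N(d₂) = 39.167331 − 33.745598 = 5.421733
φ(d₁) = (1/√(2π))·e^{−d₁²/2} = 0.367118
ν = S·φ(d₁)·√T = 28.863218

price = 5.421733
ν = 28.863218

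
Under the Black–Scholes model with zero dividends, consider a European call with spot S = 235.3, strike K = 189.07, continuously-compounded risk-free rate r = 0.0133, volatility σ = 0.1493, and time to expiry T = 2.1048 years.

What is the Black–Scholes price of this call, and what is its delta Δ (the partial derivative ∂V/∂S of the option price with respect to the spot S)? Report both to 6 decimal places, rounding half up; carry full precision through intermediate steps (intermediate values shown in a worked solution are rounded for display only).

σ√T = 0.1493·√2.1048 = 0.216603
d₁ = (ln(S/K) + (r+σ²/2)T) / (σ√T) = (ln(235.3/189.07) + (0.0133+0.1493²/2)·2.1048) / 0.216603 = (0.218744 + 0.051452) / 0.216603 = 1.247424
d₂ = d₁ − σ√T = 1.247424 − 0.216603 = 1.030821
e^{−rT} = e^{−0.0133·2.1048} = 0.972394
N(d₁) = 0.893879,  N(d₂) = 0.848688
Call price V = S·N(d₁) − K·e^{−rT}·N(d₂) = 210.329736 − 156.031728 = 54.298008
Δ = N(d₁) = 0.893879

price = 54.298008
Δ = 0.893879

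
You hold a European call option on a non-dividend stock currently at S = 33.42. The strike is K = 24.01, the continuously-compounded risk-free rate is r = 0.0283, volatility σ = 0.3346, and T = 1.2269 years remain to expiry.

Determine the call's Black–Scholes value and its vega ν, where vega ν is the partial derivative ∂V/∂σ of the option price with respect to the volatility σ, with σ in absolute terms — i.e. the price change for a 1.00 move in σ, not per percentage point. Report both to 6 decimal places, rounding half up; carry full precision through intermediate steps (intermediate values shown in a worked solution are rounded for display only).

price = 11.102757
ν = 7.437712

σ√T = 0.3346·√1.2269 = 0.370621
d₁ = (ln(S/K) + (r+σ²/2)T) / (σ√T) = (ln(33.42/24.01) + (0.0283+0.3346²/2)·1.2269) / 0.370621 = (0.330684 + 0.103401) / 0.370621 = 1.171237
d₂ = d₁ − σ√T = 1.171237 − 0.370621 = 0.800616
e^{−rT} = e^{−0.0283·1.2269} = 0.965875
N(d₁) = 0.879248,  N(d₂) = 0.788323
Call price V = S·N(d₁) − K·e^{−rT}·N(d₂) = 29.384476 − 18.281719 = 11.102757
φ(d₁) = (1/√(2π))·e^{−d₁²/2} = 0.200922
ν = S·φ(d₁)·√T = 7.437712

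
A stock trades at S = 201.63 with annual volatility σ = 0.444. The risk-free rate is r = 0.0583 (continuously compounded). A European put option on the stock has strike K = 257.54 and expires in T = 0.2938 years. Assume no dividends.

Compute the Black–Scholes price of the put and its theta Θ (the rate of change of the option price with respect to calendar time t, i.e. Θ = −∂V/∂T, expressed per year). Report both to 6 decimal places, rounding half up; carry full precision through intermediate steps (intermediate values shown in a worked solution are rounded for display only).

σ√T = 0.444·√0.2938 = 0.240663
d₁ = (ln(S/K) + (r+σ²/2)T) / (σ√T) = (ln(201.63/257.54) + (0.0583+0.444²/2)·0.2938) / 0.240663 = (-0.244741 + 0.046088) / 0.240663 = -0.825441
d₂ = d₁ − σ√T = -0.825441 − 0.240663 = -1.066104
e^{−rT} = e^{−0.0583·0.2938} = 0.983017
N(−d₁) = 0.795439,  N(−d₂) = 0.856812
Put price V = K·e^{−rT}·N(−d₂) − S·N(−d₁) = 216.915812 − 160.384439 = 56.531373
φ(d₁) = (1/√(2π))·e^{−d₁²/2} = 0.283763
Θ = −S·φ(d₁)·σ/(2√T) + r·K·e^{−rT}·N(−d₂) = −23.433567 + 12.646192 = -10.787376

price = 56.531373
Θ = -10.787376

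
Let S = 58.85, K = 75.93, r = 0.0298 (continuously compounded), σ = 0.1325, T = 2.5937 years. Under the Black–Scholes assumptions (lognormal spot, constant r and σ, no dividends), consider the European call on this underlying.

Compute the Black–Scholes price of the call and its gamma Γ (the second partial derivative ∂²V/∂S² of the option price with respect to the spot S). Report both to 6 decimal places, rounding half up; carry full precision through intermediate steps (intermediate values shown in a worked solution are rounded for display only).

σ√T = 0.1325·√2.5937 = 0.213391
d₁ = (ln(S/K) + (r+σ²/2)T) / (σ√T) = (ln(58.85/75.93) + (0.0298+0.1325²/2)·2.5937) / 0.213391 = (-0.254820 + 0.100060) / 0.213391 = -0.725242
d₂ = d₁ − σ√T = -0.725242 − 0.213391 = -0.938633
e^{−rT} = e^{−0.0298·2.5937} = 0.925619
N(d₁) = 0.234152,  N(d₂) = 0.173960
Call price V = S·N(d₁) − K·e^{−rT}·N(d₂) = 13.779837 − 12.226283 = 1.553554
φ(d₁) = (1/√(2π))·e^{−d₁²/2} = 0.306687
Γ = φ(d₁) / (S·σ·√T) = 0.024422

price = 1.553554
Γ = 0.024422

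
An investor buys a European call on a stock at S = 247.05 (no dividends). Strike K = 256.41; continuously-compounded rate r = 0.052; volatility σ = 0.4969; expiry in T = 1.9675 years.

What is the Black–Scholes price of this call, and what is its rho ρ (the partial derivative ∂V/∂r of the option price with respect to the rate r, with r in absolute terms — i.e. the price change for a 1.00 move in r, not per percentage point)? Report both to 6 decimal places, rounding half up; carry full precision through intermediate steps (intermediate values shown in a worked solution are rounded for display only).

price = 73.267370
ρ = 181.868721

σ√T = 0.4969·√1.9675 = 0.696990
d₁ = (ln(S/K) + (r+σ²/2)T) / (σ√T) = (ln(247.05/256.41) + (0.052+0.4969²/2)·1.9675) / 0.696990 = (-0.037187 + 0.345207) / 0.696990 = 0.441930
d₂ = d₁ − σ√T = 0.441930 − 0.696990 = -0.255060
e^{−rT} = e^{−0.052·1.9675} = 0.902750
N(d₁) = 0.670730,  N(d₂) = 0.399338
Call price V = S·N(d₁) − K·e^{−rT}·N(d₂) = 165.703823 − 92.436453 = 73.267370
ρ = K·T·e^{−rT}·N(d₂) = 181.868721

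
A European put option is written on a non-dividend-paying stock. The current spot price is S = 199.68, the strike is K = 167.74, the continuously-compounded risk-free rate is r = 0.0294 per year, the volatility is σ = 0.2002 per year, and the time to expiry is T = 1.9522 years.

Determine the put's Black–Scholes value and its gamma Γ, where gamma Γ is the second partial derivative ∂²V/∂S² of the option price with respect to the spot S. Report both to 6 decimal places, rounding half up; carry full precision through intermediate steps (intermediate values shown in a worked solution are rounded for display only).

σ√T = 0.2002·√1.9522 = 0.279722
d₁ = (ln(S/K) + (r+σ²/2)T) / (σ√T) = (ln(199.68/167.74) + (0.0294+0.2002²/2)·1.9522) / 0.279722 = (0.174301 + 0.096517) / 0.279722 = 0.968168
d₂ = d₁ − σ√T = 0.968168 − 0.279722 = 0.688447
e^{−rT} = e^{−0.0294·1.9522} = 0.944221
N(−d₁) = 0.166480,  N(−d₂) = 0.245586
Put price V = K·e^{−rT}·N(−d₂) − S·N(−d₁) = 38.896784 − 33.242758 = 5.654027
φ(d₁) = (1/√(2π))·e^{−d₁²/2} = 0.249670
Γ = φ(d₁) / (S·σ·√T) = 0.004470

price = 5.654027
Γ = 0.004470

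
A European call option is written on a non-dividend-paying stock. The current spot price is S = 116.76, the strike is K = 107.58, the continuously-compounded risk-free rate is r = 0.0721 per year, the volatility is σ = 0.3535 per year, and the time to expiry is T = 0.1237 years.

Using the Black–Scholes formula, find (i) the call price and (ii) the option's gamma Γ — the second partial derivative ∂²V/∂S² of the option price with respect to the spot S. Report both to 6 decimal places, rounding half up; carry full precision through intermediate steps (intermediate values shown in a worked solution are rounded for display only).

price = 12.015303
Γ = 0.020075

σ√T = 0.3535·√0.1237 = 0.124330
d₁ = (ln(S/K) + (r+σ²/2)T) / (σ√T) = (ln(116.76/107.58) + (0.0721+0.3535²/2)·0.1237) / 0.124330 = (0.081886 + 0.016648) / 0.124330 = 0.792519
d₂ = d₁ − σ√T = 0.792519 − 0.124330 = 0.668189
e^{−rT} = e^{−0.0721·0.1237} = 0.991121
N(d₁) = 0.785971,  N(d₂) = 0.747994
Call price V = S·N(d₁) − K·e^{−rT}·N(d₂) = 91.769958 − 79.754655 = 12.015303
φ(d₁) = (1/√(2π))·e^{−d₁²/2} = 0.291422
Γ = φ(d₁) / (S·σ·√T) = 0.020075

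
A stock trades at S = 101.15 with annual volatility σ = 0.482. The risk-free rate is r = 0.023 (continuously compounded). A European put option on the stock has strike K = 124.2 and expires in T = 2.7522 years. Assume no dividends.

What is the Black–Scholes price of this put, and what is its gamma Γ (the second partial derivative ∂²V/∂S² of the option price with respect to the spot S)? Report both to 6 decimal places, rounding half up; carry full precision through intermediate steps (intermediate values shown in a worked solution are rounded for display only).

σ√T = 0.482·√2.7522 = 0.799626
d₁ = (ln(S/K) + (r+σ²/2)T) / (σ√T) = (ln(101.15/124.2) + (0.023+0.482²/2)·2.7522) / 0.799626 = (-0.205289 + 0.383002) / 0.799626 = 0.222245
d₂ = d₁ − σ√T = 0.222245 − 0.799626 = -0.577381
e^{−rT} = e^{−0.023·2.7522} = 0.938661
N(−d₁) = 0.412062,  N(−d₂) = 0.718159
Put price V = K·e^{−rT}·N(−d₂) − S·N(−d₁) = 83.724216 − 41.680023 = 42.044192
φ(d₁) = (1/√(2π))·e^{−d₁²/2} = 0.389210
Γ = φ(d₁) / (S·σ·√T) = 0.004812

price = 42.044192
Γ = 0.004812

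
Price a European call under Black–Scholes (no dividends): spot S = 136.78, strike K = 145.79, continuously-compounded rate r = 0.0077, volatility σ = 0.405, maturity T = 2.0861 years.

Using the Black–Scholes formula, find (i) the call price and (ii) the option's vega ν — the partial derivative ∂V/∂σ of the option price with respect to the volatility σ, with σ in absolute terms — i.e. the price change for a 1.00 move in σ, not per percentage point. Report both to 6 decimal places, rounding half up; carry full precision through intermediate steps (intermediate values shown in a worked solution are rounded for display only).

σ√T = 0.405·√2.0861 = 0.584955
d₁ = (ln(S/K) + (r+σ²/2)T) / (σ√T) = (ln(136.78/145.79) + (0.0077+0.405²/2)·2.0861) / 0.584955 = (-0.063793 + 0.187149) / 0.584955 = 0.210881
d₂ = d₁ − σ√T = 0.210881 − 0.584955 = -0.374074
e^{−rT} = e^{−0.0077·2.0861} = 0.984065
N(d₁) = 0.583510,  N(d₂) = 0.354174
Call price V = S·N(d₁) − K·e^{−rT}·N(d₂) = 79.812478 − 50.812312 = 29.000166
φ(d₁) = (1/√(2π))·e^{−d₁²/2} = 0.390170
ν = S·φ(d₁)·√T = 77.080325

price = 29.000166
ν = 77.080325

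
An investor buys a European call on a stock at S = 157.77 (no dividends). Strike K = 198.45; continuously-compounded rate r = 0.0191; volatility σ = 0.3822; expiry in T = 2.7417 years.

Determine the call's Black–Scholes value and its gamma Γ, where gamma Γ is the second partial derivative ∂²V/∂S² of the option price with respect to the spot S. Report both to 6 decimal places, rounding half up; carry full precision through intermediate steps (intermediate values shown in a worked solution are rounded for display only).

price = 29.303728
Γ = 0.003993

σ√T = 0.3822·√2.7417 = 0.632850
d₁ = (ln(S/K) + (r+σ²/2)T) / (σ√T) = (ln(157.77/198.45) + (0.0191+0.3822²/2)·2.7417) / 0.632850 = (-0.229399 + 0.252616) / 0.632850 = 0.036686
d₂ = d₁ − σ√T = 0.036686 − 0.632850 = -0.596163
e^{−rT} = e^{−0.0191·2.7417} = 0.948981
N(d₁) = 0.514632,  N(d₂) = 0.275533
Call price V = S·N(d₁) − K·e^{−rT}·N(d₂) = 81.193568 − 51.889840 = 29.303728
φ(d₁) = (1/√(2π))·e^{−d₁²/2} = 0.398674
Γ = φ(d₁) / (S·σ·√T) = 0.003993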